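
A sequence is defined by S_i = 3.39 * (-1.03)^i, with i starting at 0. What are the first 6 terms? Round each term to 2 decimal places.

This is a geometric sequence.
i=0: S_0 = 3.39 * (-1.03)^0 = 3.39
i=1: S_1 = 3.39 * (-1.03)^1 ≈ -3.49
i=2: S_2 = 3.39 * (-1.03)^2 ≈ 3.6
i=3: S_3 = 3.39 * (-1.03)^3 ≈ -3.7
i=4: S_4 = 3.39 * (-1.03)^4 ≈ 3.82
i=5: S_5 = 3.39 * (-1.03)^5 ≈ -3.93
The first 6 terms are: [3.39, -3.49, 3.6, -3.7, 3.82, -3.93]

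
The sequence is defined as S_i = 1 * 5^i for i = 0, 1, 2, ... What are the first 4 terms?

This is a geometric sequence.
i=0: S_0 = 1 * 5^0 = 1
i=1: S_1 = 1 * 5^1 = 5
i=2: S_2 = 1 * 5^2 = 25
i=3: S_3 = 1 * 5^3 = 125
The first 4 terms are: [1, 5, 25, 125]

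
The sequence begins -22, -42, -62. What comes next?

Differences: -42 - -22 = -20
This is an arithmetic sequence with common difference d = -20.
Next term = -62 + -20 = -82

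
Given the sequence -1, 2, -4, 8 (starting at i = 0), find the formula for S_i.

Check ratios: 2 / -1 = -2.0
Common ratio r = -2.
First term a = -1.
Formula: S_i = -1 * (-2)^i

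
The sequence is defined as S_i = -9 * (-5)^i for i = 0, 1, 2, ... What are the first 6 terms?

This is a geometric sequence.
i=0: S_0 = -9 * (-5)^0 = -9
i=1: S_1 = -9 * (-5)^1 = 45
i=2: S_2 = -9 * (-5)^2 = -225
i=3: S_3 = -9 * (-5)^3 = 1125
i=4: S_4 = -9 * (-5)^4 = -5625
i=5: S_5 = -9 * (-5)^5 = 28125
The first 6 terms are: [-9, 45, -225, 1125, -5625, 28125]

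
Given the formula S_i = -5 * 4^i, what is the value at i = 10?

S_10 = -5 * 4^10 = -5 * 1048576 = -5242880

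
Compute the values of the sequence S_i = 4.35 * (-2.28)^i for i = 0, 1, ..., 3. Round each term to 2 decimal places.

This is a geometric sequence.
i=0: S_0 = 4.35 * (-2.28)^0 = 4.35
i=1: S_1 = 4.35 * (-2.28)^1 ≈ -9.92
i=2: S_2 = 4.35 * (-2.28)^2 ≈ 22.61
i=3: S_3 = 4.35 * (-2.28)^3 ≈ -51.56
The first 4 terms are: [4.35, -9.92, 22.61, -51.56]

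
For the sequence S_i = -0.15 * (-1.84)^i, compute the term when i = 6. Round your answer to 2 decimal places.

S_6 = -0.15 * (-1.84)^6 ≈ -0.15 * 38.8067 ≈ -5.82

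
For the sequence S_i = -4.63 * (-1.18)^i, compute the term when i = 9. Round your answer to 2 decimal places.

S_9 = -4.63 * (-1.18)^9 ≈ -4.63 * -4.4355 ≈ 20.54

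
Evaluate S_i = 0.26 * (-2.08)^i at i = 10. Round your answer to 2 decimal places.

S_10 = 0.26 * (-2.08)^10 ≈ 0.26 * 1515.7701 ≈ 394.1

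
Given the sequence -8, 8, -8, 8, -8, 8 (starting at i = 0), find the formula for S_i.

Check ratios: 8 / -8 = -1.0
Common ratio r = -1.
First term a = -8.
Formula: S_i = -8 * (-1)^i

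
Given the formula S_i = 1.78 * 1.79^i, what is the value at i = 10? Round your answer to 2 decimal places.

S_10 = 1.78 * 1.79^10 ≈ 1.78 * 337.6994 ≈ 601.1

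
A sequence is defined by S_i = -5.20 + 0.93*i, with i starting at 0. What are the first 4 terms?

This is an arithmetic sequence.
i=0: S_0 = -5.2 + 0.93*0 = -5.2
i=1: S_1 = -5.2 + 0.93*1 = -4.27
i=2: S_2 = -5.2 + 0.93*2 = -3.34
i=3: S_3 = -5.2 + 0.93*3 = -2.41
The first 4 terms are: [-5.2, -4.27, -3.34, -2.41]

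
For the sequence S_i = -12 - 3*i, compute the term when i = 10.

S_10 = -12 + -3*10 = -12 + -30 = -42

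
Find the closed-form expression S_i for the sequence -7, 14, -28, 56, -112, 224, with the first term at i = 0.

Check ratios: 14 / -7 = -2.0
Common ratio r = -2.
First term a = -7.
Formula: S_i = -7 * (-2)^i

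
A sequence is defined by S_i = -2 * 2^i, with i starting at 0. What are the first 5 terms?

This is a geometric sequence.
i=0: S_0 = -2 * 2^0 = -2
i=1: S_1 = -2 * 2^1 = -4
i=2: S_2 = -2 * 2^2 = -8
i=3: S_3 = -2 * 2^3 = -16
i=4: S_4 = -2 * 2^4 = -32
The first 5 terms are: [-2, -4, -8, -16, -32]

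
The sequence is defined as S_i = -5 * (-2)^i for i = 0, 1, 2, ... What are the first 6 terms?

This is a geometric sequence.
i=0: S_0 = -5 * (-2)^0 = -5
i=1: S_1 = -5 * (-2)^1 = 10
i=2: S_2 = -5 * (-2)^2 = -20
i=3: S_3 = -5 * (-2)^3 = 40
i=4: S_4 = -5 * (-2)^4 = -80
i=5: S_5 = -5 * (-2)^5 = 160
The first 6 terms are: [-5, 10, -20, 40, -80, 160]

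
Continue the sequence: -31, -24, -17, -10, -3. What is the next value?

Differences: -24 - -31 = 7
This is an arithmetic sequence with common difference d = 7.
Next term = -3 + 7 = 4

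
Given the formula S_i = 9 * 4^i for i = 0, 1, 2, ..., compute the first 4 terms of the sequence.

This is a geometric sequence.
i=0: S_0 = 9 * 4^0 = 9
i=1: S_1 = 9 * 4^1 = 36
i=2: S_2 = 9 * 4^2 = 144
i=3: S_3 = 9 * 4^3 = 576
The first 4 terms are: [9, 36, 144, 576]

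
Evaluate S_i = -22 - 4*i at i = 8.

S_8 = -22 + -4*8 = -22 + -32 = -54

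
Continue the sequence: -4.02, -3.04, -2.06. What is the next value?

Differences: -3.04 - -4.02 = 0.98
This is an arithmetic sequence with common difference d = 0.98.
Next term = -2.06 + 0.98 = -1.08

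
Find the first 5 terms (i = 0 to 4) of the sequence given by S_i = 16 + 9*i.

This is an arithmetic sequence.
i=0: S_0 = 16 + 9*0 = 16
i=1: S_1 = 16 + 9*1 = 25
i=2: S_2 = 16 + 9*2 = 34
i=3: S_3 = 16 + 9*3 = 43
i=4: S_4 = 16 + 9*4 = 52
The first 5 terms are: [16, 25, 34, 43, 52]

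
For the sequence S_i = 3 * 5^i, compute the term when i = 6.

S_6 = 3 * 5^6 = 3 * 15625 = 46875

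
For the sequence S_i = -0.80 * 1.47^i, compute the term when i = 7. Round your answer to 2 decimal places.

S_7 = -0.8 * 1.47^7 ≈ -0.8 * 14.8327 ≈ -11.87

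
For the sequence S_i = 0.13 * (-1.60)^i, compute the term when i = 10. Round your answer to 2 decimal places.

S_10 = 0.13 * (-1.6)^10 ≈ 0.13 * 109.9512 ≈ 14.29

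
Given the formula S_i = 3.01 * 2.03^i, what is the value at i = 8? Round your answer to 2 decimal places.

S_8 = 3.01 * 2.03^8 ≈ 3.01 * 288.3821 ≈ 868.03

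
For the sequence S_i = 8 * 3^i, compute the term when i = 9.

S_9 = 8 * 3^9 = 8 * 19683 = 157464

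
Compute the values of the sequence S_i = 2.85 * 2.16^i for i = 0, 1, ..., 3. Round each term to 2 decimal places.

This is a geometric sequence.
i=0: S_0 = 2.85 * 2.16^0 = 2.85
i=1: S_1 = 2.85 * 2.16^1 ≈ 6.16
i=2: S_2 = 2.85 * 2.16^2 ≈ 13.3
i=3: S_3 = 2.85 * 2.16^3 ≈ 28.72
The first 4 terms are: [2.85, 6.16, 13.3, 28.72]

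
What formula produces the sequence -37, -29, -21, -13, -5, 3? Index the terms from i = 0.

Check differences: -29 - -37 = 8
-21 - -29 = 8
Common difference d = 8.
First term a = -37.
Formula: S_i = -37 + 8*i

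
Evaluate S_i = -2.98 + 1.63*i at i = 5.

S_5 = -2.98 + 1.63*5 = -2.98 + 8.15 = 5.17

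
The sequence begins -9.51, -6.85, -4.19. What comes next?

Differences: -6.85 - -9.51 = 2.66
This is an arithmetic sequence with common difference d = 2.66.
Next term = -4.19 + 2.66 = -1.53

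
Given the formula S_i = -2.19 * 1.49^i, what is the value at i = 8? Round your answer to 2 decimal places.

S_8 = -2.19 * 1.49^8 ≈ -2.19 * 24.2935 ≈ -53.2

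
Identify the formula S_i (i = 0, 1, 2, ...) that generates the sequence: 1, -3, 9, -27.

Check ratios: -3 / 1 = -3.0
Common ratio r = -3.
First term a = 1.
Formula: S_i = 1 * (-3)^i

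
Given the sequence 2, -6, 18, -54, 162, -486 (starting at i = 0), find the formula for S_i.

Check ratios: -6 / 2 = -3.0
Common ratio r = -3.
First term a = 2.
Formula: S_i = 2 * (-3)^i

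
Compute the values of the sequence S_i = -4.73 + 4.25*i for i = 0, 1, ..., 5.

This is an arithmetic sequence.
i=0: S_0 = -4.73 + 4.25*0 = -4.73
i=1: S_1 = -4.73 + 4.25*1 = -0.48
i=2: S_2 = -4.73 + 4.25*2 = 3.77
i=3: S_3 = -4.73 + 4.25*3 = 8.02
i=4: S_4 = -4.73 + 4.25*4 = 12.27
i=5: S_5 = -4.73 + 4.25*5 = 16.52
The first 6 terms are: [-4.73, -0.48, 3.77, 8.02, 12.27, 16.52]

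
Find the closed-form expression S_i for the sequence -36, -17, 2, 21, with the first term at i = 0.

Check differences: -17 - -36 = 19
2 - -17 = 19
Common difference d = 19.
First term a = -36.
Formula: S_i = -36 + 19*i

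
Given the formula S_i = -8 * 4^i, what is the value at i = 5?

S_5 = -8 * 4^5 = -8 * 1024 = -8192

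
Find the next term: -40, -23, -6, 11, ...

Differences: -23 - -40 = 17
This is an arithmetic sequence with common difference d = 17.
Next term = 11 + 17 = 28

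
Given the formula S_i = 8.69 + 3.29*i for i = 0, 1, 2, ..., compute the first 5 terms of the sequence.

This is an arithmetic sequence.
i=0: S_0 = 8.69 + 3.29*0 = 8.69
i=1: S_1 = 8.69 + 3.29*1 = 11.98
i=2: S_2 = 8.69 + 3.29*2 = 15.27
i=3: S_3 = 8.69 + 3.29*3 = 18.56
i=4: S_4 = 8.69 + 3.29*4 = 21.85
The first 5 terms are: [8.69, 11.98, 15.27, 18.56, 21.85]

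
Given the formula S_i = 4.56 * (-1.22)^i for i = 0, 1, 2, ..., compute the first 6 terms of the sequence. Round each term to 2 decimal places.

This is a geometric sequence.
i=0: S_0 = 4.56 * (-1.22)^0 = 4.56
i=1: S_1 = 4.56 * (-1.22)^1 ≈ -5.56
i=2: S_2 = 4.56 * (-1.22)^2 ≈ 6.79
i=3: S_3 = 4.56 * (-1.22)^3 ≈ -8.28
i=4: S_4 = 4.56 * (-1.22)^4 ≈ 10.1
i=5: S_5 = 4.56 * (-1.22)^5 ≈ -12.32
The first 6 terms are: [4.56, -5.56, 6.79, -8.28, 10.1, -12.32]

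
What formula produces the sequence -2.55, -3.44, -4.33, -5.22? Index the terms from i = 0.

Check differences: -3.44 - -2.55 = -0.89
-4.33 - -3.44 = -0.89
Common difference d = -0.89.
First term a = -2.55.
Formula: S_i = -2.55 - 0.89*i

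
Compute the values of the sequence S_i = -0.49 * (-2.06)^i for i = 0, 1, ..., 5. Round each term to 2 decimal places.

This is a geometric sequence.
i=0: S_0 = -0.49 * (-2.06)^0 = -0.49
i=1: S_1 = -0.49 * (-2.06)^1 ≈ 1.01
i=2: S_2 = -0.49 * (-2.06)^2 ≈ -2.08
i=3: S_3 = -0.49 * (-2.06)^3 ≈ 4.28
i=4: S_4 = -0.49 * (-2.06)^4 ≈ -8.82
i=5: S_5 = -0.49 * (-2.06)^5 ≈ 18.18
The first 6 terms are: [-0.49, 1.01, -2.08, 4.28, -8.82, 18.18]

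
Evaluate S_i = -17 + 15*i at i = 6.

S_6 = -17 + 15*6 = -17 + 90 = 73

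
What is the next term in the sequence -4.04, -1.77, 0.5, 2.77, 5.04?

Differences: -1.77 - -4.04 = 2.27
This is an arithmetic sequence with common difference d = 2.27.
Next term = 5.04 + 2.27 = 7.31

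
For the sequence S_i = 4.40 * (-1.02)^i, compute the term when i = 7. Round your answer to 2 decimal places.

S_7 = 4.4 * (-1.02)^7 ≈ 4.4 * -1.1487 ≈ -5.05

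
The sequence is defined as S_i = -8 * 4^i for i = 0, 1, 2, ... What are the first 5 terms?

This is a geometric sequence.
i=0: S_0 = -8 * 4^0 = -8
i=1: S_1 = -8 * 4^1 = -32
i=2: S_2 = -8 * 4^2 = -128
i=3: S_3 = -8 * 4^3 = -512
i=4: S_4 = -8 * 4^4 = -2048
The first 5 terms are: [-8, -32, -128, -512, -2048]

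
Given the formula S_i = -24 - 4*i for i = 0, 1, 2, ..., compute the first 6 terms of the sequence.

This is an arithmetic sequence.
i=0: S_0 = -24 + -4*0 = -24
i=1: S_1 = -24 + -4*1 = -28
i=2: S_2 = -24 + -4*2 = -32
i=3: S_3 = -24 + -4*3 = -36
i=4: S_4 = -24 + -4*4 = -40
i=5: S_5 = -24 + -4*5 = -44
The first 6 terms are: [-24, -28, -32, -36, -40, -44]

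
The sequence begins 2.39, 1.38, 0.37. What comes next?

Differences: 1.38 - 2.39 = -1.01
This is an arithmetic sequence with common difference d = -1.01.
Next term = 0.37 + -1.01 = -0.64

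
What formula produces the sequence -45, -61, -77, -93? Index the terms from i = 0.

Check differences: -61 - -45 = -16
-77 - -61 = -16
Common difference d = -16.
First term a = -45.
Formula: S_i = -45 - 16*i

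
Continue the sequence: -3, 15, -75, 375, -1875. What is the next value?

Ratios: 15 / -3 = -5.0
This is a geometric sequence with common ratio r = -5.
Next term = -1875 * -5 = 9375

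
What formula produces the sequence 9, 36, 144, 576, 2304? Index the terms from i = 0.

Check ratios: 36 / 9 = 4.0
Common ratio r = 4.
First term a = 9.
Formula: S_i = 9 * 4^i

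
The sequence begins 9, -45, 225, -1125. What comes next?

Ratios: -45 / 9 = -5.0
This is a geometric sequence with common ratio r = -5.
Next term = -1125 * -5 = 5625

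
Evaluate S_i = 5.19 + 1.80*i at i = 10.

S_10 = 5.19 + 1.8*10 = 5.19 + 18.0 = 23.19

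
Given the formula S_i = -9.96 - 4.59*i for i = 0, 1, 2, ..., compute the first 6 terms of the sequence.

This is an arithmetic sequence.
i=0: S_0 = -9.96 + -4.59*0 = -9.96
i=1: S_1 = -9.96 + -4.59*1 = -14.55
i=2: S_2 = -9.96 + -4.59*2 = -19.14
i=3: S_3 = -9.96 + -4.59*3 = -23.73
i=4: S_4 = -9.96 + -4.59*4 = -28.32
i=5: S_5 = -9.96 + -4.59*5 = -32.91
The first 6 terms are: [-9.96, -14.55, -19.14, -23.73, -28.32, -32.91]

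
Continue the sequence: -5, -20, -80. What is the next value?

Ratios: -20 / -5 = 4.0
This is a geometric sequence with common ratio r = 4.
Next term = -80 * 4 = -320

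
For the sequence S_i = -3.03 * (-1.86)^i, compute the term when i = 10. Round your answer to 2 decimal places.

S_10 = -3.03 * (-1.86)^10 ≈ -3.03 * 495.5979 ≈ -1501.66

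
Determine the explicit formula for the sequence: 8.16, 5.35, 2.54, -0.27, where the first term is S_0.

Check differences: 5.35 - 8.16 = -2.81
2.54 - 5.35 = -2.81
Common difference d = -2.81.
First term a = 8.16.
Formula: S_i = 8.16 - 2.81*i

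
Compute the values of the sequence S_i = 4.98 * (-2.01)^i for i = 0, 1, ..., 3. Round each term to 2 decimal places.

This is a geometric sequence.
i=0: S_0 = 4.98 * (-2.01)^0 = 4.98
i=1: S_1 = 4.98 * (-2.01)^1 ≈ -10.01
i=2: S_2 = 4.98 * (-2.01)^2 ≈ 20.12
i=3: S_3 = 4.98 * (-2.01)^3 ≈ -40.44
The first 4 terms are: [4.98, -10.01, 20.12, -40.44]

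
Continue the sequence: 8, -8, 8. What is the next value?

Ratios: -8 / 8 = -1.0
This is a geometric sequence with common ratio r = -1.
Next term = 8 * -1 = -8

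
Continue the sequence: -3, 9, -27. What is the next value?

Ratios: 9 / -3 = -3.0
This is a geometric sequence with common ratio r = -3.
Next term = -27 * -3 = 81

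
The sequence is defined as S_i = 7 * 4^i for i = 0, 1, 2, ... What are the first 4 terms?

This is a geometric sequence.
i=0: S_0 = 7 * 4^0 = 7
i=1: S_1 = 7 * 4^1 = 28
i=2: S_2 = 7 * 4^2 = 112
i=3: S_3 = 7 * 4^3 = 448
The first 4 terms are: [7, 28, 112, 448]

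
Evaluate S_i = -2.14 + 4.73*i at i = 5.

S_5 = -2.14 + 4.73*5 = -2.14 + 23.65 = 21.51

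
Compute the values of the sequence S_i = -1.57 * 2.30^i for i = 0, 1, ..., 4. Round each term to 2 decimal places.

This is a geometric sequence.
i=0: S_0 = -1.57 * 2.3^0 = -1.57
i=1: S_1 = -1.57 * 2.3^1 ≈ -3.61
i=2: S_2 = -1.57 * 2.3^2 ≈ -8.31
i=3: S_3 = -1.57 * 2.3^3 ≈ -19.1
i=4: S_4 = -1.57 * 2.3^4 ≈ -43.94
The first 5 terms are: [-1.57, -3.61, -8.31, -19.1, -43.94]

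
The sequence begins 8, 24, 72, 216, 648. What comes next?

Ratios: 24 / 8 = 3.0
This is a geometric sequence with common ratio r = 3.
Next term = 648 * 3 = 1944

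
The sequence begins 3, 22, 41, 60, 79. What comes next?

Differences: 22 - 3 = 19
This is an arithmetic sequence with common difference d = 19.
Next term = 79 + 19 = 98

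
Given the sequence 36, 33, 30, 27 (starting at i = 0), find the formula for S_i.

Check differences: 33 - 36 = -3
30 - 33 = -3
Common difference d = -3.
First term a = 36.
Formula: S_i = 36 - 3*i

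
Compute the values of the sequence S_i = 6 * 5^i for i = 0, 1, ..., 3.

This is a geometric sequence.
i=0: S_0 = 6 * 5^0 = 6
i=1: S_1 = 6 * 5^1 = 30
i=2: S_2 = 6 * 5^2 = 150
i=3: S_3 = 6 * 5^3 = 750
The first 4 terms are: [6, 30, 150, 750]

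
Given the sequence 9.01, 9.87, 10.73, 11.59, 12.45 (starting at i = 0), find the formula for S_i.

Check differences: 9.87 - 9.01 = 0.86
10.73 - 9.87 = 0.86
Common difference d = 0.86.
First term a = 9.01.
Formula: S_i = 9.01 + 0.86*i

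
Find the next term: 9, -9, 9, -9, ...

Ratios: -9 / 9 = -1.0
This is a geometric sequence with common ratio r = -1.
Next term = -9 * -1 = 9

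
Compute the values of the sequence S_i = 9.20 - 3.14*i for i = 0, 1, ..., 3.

This is an arithmetic sequence.
i=0: S_0 = 9.2 + -3.14*0 = 9.2
i=1: S_1 = 9.2 + -3.14*1 = 6.06
i=2: S_2 = 9.2 + -3.14*2 = 2.92
i=3: S_3 = 9.2 + -3.14*3 = -0.22
The first 4 terms are: [9.2, 6.06, 2.92, -0.22]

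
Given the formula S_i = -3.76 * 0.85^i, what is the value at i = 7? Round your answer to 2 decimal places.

S_7 = -3.76 * 0.85^7 ≈ -3.76 * 0.3206 ≈ -1.21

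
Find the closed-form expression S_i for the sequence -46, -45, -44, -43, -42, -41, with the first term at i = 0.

Check differences: -45 - -46 = 1
-44 - -45 = 1
Common difference d = 1.
First term a = -46.
Formula: S_i = -46 + 1*i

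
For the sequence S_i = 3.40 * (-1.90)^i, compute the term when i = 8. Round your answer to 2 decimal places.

S_8 = 3.4 * (-1.9)^8 ≈ 3.4 * 169.8356 ≈ 577.44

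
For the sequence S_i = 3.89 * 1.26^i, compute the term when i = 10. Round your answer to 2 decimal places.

S_10 = 3.89 * 1.26^10 ≈ 3.89 * 10.0857 ≈ 39.23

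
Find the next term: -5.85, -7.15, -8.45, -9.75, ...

Differences: -7.15 - -5.85 = -1.3
This is an arithmetic sequence with common difference d = -1.3.
Next term = -9.75 + -1.3 = -11.05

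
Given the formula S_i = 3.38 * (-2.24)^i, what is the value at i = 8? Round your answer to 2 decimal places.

S_8 = 3.38 * (-2.24)^8 ≈ 3.38 * 633.8466 ≈ 2142.4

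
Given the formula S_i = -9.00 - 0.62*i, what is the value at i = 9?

S_9 = -9.0 + -0.62*9 = -9.0 + -5.58 = -14.58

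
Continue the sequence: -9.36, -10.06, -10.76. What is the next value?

Differences: -10.06 - -9.36 = -0.7
This is an arithmetic sequence with common difference d = -0.7.
Next term = -10.76 + -0.7 = -11.46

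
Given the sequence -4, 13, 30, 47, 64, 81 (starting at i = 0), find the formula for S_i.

Check differences: 13 - -4 = 17
30 - 13 = 17
Common difference d = 17.
First term a = -4.
Formula: S_i = -4 + 17*i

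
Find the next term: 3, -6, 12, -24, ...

Ratios: -6 / 3 = -2.0
This is a geometric sequence with common ratio r = -2.
Next term = -24 * -2 = 48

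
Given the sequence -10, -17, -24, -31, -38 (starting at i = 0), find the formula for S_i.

Check differences: -17 - -10 = -7
-24 - -17 = -7
Common difference d = -7.
First term a = -10.
Formula: S_i = -10 - 7*i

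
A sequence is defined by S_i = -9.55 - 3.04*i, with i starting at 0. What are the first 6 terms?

This is an arithmetic sequence.
i=0: S_0 = -9.55 + -3.04*0 = -9.55
i=1: S_1 = -9.55 + -3.04*1 = -12.59
i=2: S_2 = -9.55 + -3.04*2 = -15.63
i=3: S_3 = -9.55 + -3.04*3 = -18.67
i=4: S_4 = -9.55 + -3.04*4 = -21.71
i=5: S_5 = -9.55 + -3.04*5 = -24.75
The first 6 terms are: [-9.55, -12.59, -15.63, -18.67, -21.71, -24.75]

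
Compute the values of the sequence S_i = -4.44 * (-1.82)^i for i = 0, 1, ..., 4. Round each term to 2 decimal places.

This is a geometric sequence.
i=0: S_0 = -4.44 * (-1.82)^0 = -4.44
i=1: S_1 = -4.44 * (-1.82)^1 ≈ 8.08
i=2: S_2 = -4.44 * (-1.82)^2 ≈ -14.71
i=3: S_3 = -4.44 * (-1.82)^3 ≈ 26.77
i=4: S_4 = -4.44 * (-1.82)^4 ≈ -48.72
The first 5 terms are: [-4.44, 8.08, -14.71, 26.77, -48.72]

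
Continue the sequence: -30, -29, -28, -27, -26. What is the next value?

Differences: -29 - -30 = 1
This is an arithmetic sequence with common difference d = 1.
Next term = -26 + 1 = -25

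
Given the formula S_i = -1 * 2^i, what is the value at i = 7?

S_7 = -1 * 2^7 = -1 * 128 = -128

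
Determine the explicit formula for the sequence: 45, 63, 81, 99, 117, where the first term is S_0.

Check differences: 63 - 45 = 18
81 - 63 = 18
Common difference d = 18.
First term a = 45.
Formula: S_i = 45 + 18*i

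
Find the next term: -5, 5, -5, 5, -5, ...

Ratios: 5 / -5 = -1.0
This is a geometric sequence with common ratio r = -1.
Next term = -5 * -1 = 5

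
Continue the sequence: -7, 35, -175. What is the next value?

Ratios: 35 / -7 = -5.0
This is a geometric sequence with common ratio r = -5.
Next term = -175 * -5 = 875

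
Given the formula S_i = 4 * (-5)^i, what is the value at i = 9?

S_9 = 4 * (-5)^9 = 4 * -1953125 = -7812500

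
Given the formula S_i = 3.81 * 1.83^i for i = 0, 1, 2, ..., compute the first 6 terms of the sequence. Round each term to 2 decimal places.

This is a geometric sequence.
i=0: S_0 = 3.81 * 1.83^0 = 3.81
i=1: S_1 = 3.81 * 1.83^1 ≈ 6.97
i=2: S_2 = 3.81 * 1.83^2 ≈ 12.76
i=3: S_3 = 3.81 * 1.83^3 ≈ 23.35
i=4: S_4 = 3.81 * 1.83^4 ≈ 42.73
i=5: S_5 = 3.81 * 1.83^5 ≈ 78.2
The first 6 terms are: [3.81, 6.97, 12.76, 23.35, 42.73, 78.2]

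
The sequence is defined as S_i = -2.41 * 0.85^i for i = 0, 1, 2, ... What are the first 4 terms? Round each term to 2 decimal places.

This is a geometric sequence.
i=0: S_0 = -2.41 * 0.85^0 = -2.41
i=1: S_1 = -2.41 * 0.85^1 ≈ -2.05
i=2: S_2 = -2.41 * 0.85^2 ≈ -1.74
i=3: S_3 = -2.41 * 0.85^3 ≈ -1.48
The first 4 terms are: [-2.41, -2.05, -1.74, -1.48]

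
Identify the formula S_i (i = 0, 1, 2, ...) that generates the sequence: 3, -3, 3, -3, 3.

Check ratios: -3 / 3 = -1.0
Common ratio r = -1.
First term a = 3.
Formula: S_i = 3 * (-1)^i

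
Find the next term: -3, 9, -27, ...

Ratios: 9 / -3 = -3.0
This is a geometric sequence with common ratio r = -3.
Next term = -27 * -3 = 81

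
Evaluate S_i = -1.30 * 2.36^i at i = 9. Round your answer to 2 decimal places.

S_9 = -1.3 * 2.36^9 ≈ -1.3 * 2270.9524 ≈ -2952.24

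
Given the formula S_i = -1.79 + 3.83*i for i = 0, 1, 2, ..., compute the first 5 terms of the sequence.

This is an arithmetic sequence.
i=0: S_0 = -1.79 + 3.83*0 = -1.79
i=1: S_1 = -1.79 + 3.83*1 = 2.04
i=2: S_2 = -1.79 + 3.83*2 = 5.87
i=3: S_3 = -1.79 + 3.83*3 = 9.7
i=4: S_4 = -1.79 + 3.83*4 = 13.53
The first 5 terms are: [-1.79, 2.04, 5.87, 9.7, 13.53]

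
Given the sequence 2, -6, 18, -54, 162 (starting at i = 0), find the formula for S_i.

Check ratios: -6 / 2 = -3.0
Common ratio r = -3.
First term a = 2.
Formula: S_i = 2 * (-3)^i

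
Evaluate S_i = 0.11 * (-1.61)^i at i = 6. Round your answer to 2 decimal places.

S_6 = 0.11 * (-1.61)^6 ≈ 0.11 * 17.4163 ≈ 1.92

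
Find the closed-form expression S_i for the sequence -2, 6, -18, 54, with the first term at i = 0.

Check ratios: 6 / -2 = -3.0
Common ratio r = -3.
First term a = -2.
Formula: S_i = -2 * (-3)^i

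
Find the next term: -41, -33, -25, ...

Differences: -33 - -41 = 8
This is an arithmetic sequence with common difference d = 8.
Next term = -25 + 8 = -17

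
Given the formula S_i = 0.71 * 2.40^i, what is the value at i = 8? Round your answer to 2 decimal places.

S_8 = 0.71 * 2.4^8 ≈ 0.71 * 1100.7531 ≈ 781.53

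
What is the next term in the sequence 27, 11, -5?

Differences: 11 - 27 = -16
This is an arithmetic sequence with common difference d = -16.
Next term = -5 + -16 = -21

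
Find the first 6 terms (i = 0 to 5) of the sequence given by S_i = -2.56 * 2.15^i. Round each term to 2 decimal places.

This is a geometric sequence.
i=0: S_0 = -2.56 * 2.15^0 = -2.56
i=1: S_1 = -2.56 * 2.15^1 ≈ -5.5
i=2: S_2 = -2.56 * 2.15^2 ≈ -11.83
i=3: S_3 = -2.56 * 2.15^3 ≈ -25.44
i=4: S_4 = -2.56 * 2.15^4 ≈ -54.7
i=5: S_5 = -2.56 * 2.15^5 ≈ -117.61
The first 6 terms are: [-2.56, -5.5, -11.83, -25.44, -54.7, -117.61]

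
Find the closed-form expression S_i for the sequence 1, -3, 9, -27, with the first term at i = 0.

Check ratios: -3 / 1 = -3.0
Common ratio r = -3.
First term a = 1.
Formula: S_i = 1 * (-3)^i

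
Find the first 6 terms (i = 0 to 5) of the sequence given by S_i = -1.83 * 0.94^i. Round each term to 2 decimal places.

This is a geometric sequence.
i=0: S_0 = -1.83 * 0.94^0 = -1.83
i=1: S_1 = -1.83 * 0.94^1 ≈ -1.72
i=2: S_2 = -1.83 * 0.94^2 ≈ -1.62
i=3: S_3 = -1.83 * 0.94^3 ≈ -1.52
i=4: S_4 = -1.83 * 0.94^4 ≈ -1.43
i=5: S_5 = -1.83 * 0.94^5 ≈ -1.34
The first 6 terms are: [-1.83, -1.72, -1.62, -1.52, -1.43, -1.34]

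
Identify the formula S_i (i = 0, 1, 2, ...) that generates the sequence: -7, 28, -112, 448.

Check ratios: 28 / -7 = -4.0
Common ratio r = -4.
First term a = -7.
Formula: S_i = -7 * (-4)^i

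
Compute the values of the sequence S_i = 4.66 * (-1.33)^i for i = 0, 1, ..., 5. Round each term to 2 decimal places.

This is a geometric sequence.
i=0: S_0 = 4.66 * (-1.33)^0 = 4.66
i=1: S_1 = 4.66 * (-1.33)^1 ≈ -6.2
i=2: S_2 = 4.66 * (-1.33)^2 ≈ 8.24
i=3: S_3 = 4.66 * (-1.33)^3 ≈ -10.96
i=4: S_4 = 4.66 * (-1.33)^4 ≈ 14.58
i=5: S_5 = 4.66 * (-1.33)^5 ≈ -19.39
The first 6 terms are: [4.66, -6.2, 8.24, -10.96, 14.58, -19.39]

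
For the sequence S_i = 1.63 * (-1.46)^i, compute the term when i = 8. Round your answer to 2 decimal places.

S_8 = 1.63 * (-1.46)^8 ≈ 1.63 * 20.6454 ≈ 33.65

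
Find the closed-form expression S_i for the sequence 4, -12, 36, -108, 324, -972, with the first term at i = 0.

Check ratios: -12 / 4 = -3.0
Common ratio r = -3.
First term a = 4.
Formula: S_i = 4 * (-3)^i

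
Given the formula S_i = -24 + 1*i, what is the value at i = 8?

S_8 = -24 + 1*8 = -24 + 8 = -16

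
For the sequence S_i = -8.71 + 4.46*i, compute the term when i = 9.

S_9 = -8.71 + 4.46*9 = -8.71 + 40.14 = 31.43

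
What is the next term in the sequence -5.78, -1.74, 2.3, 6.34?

Differences: -1.74 - -5.78 = 4.04
This is an arithmetic sequence with common difference d = 4.04.
Next term = 6.34 + 4.04 = 10.38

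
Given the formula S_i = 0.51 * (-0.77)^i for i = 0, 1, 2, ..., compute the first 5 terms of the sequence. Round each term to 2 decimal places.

This is a geometric sequence.
i=0: S_0 = 0.51 * (-0.77)^0 = 0.51
i=1: S_1 = 0.51 * (-0.77)^1 ≈ -0.39
i=2: S_2 = 0.51 * (-0.77)^2 ≈ 0.3
i=3: S_3 = 0.51 * (-0.77)^3 ≈ -0.23
i=4: S_4 = 0.51 * (-0.77)^4 ≈ 0.18
The first 5 terms are: [0.51, -0.39, 0.3, -0.23, 0.18]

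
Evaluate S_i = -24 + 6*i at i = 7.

S_7 = -24 + 6*7 = -24 + 42 = 18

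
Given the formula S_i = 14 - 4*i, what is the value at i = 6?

S_6 = 14 + -4*6 = 14 + -24 = -10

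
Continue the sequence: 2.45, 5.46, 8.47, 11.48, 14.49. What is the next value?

Differences: 5.46 - 2.45 = 3.01
This is an arithmetic sequence with common difference d = 3.01.
Next term = 14.49 + 3.01 = 17.5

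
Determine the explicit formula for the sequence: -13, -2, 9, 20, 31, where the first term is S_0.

Check differences: -2 - -13 = 11
9 - -2 = 11
Common difference d = 11.
First term a = -13.
Formula: S_i = -13 + 11*i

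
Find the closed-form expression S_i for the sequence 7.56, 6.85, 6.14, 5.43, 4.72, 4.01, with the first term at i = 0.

Check differences: 6.85 - 7.56 = -0.71
6.14 - 6.85 = -0.71
Common difference d = -0.71.
First term a = 7.56.
Formula: S_i = 7.56 - 0.71*i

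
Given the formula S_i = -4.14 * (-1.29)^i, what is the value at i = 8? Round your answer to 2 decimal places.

S_8 = -4.14 * (-1.29)^8 ≈ -4.14 * 7.6686 ≈ -31.75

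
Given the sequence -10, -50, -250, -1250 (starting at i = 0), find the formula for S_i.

Check ratios: -50 / -10 = 5.0
Common ratio r = 5.
First term a = -10.
Formula: S_i = -10 * 5^i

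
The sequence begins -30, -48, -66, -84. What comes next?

Differences: -48 - -30 = -18
This is an arithmetic sequence with common difference d = -18.
Next term = -84 + -18 = -102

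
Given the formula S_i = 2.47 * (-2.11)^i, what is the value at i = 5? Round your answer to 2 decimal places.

S_5 = 2.47 * (-2.11)^5 ≈ 2.47 * -41.8227 ≈ -103.3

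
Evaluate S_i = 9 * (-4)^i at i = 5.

S_5 = 9 * (-4)^5 = 9 * -1024 = -9216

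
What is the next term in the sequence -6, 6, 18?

Differences: 6 - -6 = 12
This is an arithmetic sequence with common difference d = 12.
Next term = 18 + 12 = 30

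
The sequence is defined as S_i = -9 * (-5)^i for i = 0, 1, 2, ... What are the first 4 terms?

This is a geometric sequence.
i=0: S_0 = -9 * (-5)^0 = -9
i=1: S_1 = -9 * (-5)^1 = 45
i=2: S_2 = -9 * (-5)^2 = -225
i=3: S_3 = -9 * (-5)^3 = 1125
The first 4 terms are: [-9, 45, -225, 1125]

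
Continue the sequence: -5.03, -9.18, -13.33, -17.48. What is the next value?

Differences: -9.18 - -5.03 = -4.15
This is an arithmetic sequence with common difference d = -4.15.
Next term = -17.48 + -4.15 = -21.63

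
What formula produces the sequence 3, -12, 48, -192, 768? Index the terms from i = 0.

Check ratios: -12 / 3 = -4.0
Common ratio r = -4.
First term a = 3.
Formula: S_i = 3 * (-4)^i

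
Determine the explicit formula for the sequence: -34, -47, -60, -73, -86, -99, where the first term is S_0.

Check differences: -47 - -34 = -13
-60 - -47 = -13
Common difference d = -13.
First term a = -34.
Formula: S_i = -34 - 13*i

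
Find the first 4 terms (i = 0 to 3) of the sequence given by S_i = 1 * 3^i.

This is a geometric sequence.
i=0: S_0 = 1 * 3^0 = 1
i=1: S_1 = 1 * 3^1 = 3
i=2: S_2 = 1 * 3^2 = 9
i=3: S_3 = 1 * 3^3 = 27
The first 4 terms are: [1, 3, 9, 27]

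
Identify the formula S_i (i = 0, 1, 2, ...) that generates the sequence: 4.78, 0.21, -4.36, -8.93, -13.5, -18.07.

Check differences: 0.21 - 4.78 = -4.57
-4.36 - 0.21 = -4.57
Common difference d = -4.57.
First term a = 4.78.
Formula: S_i = 4.78 - 4.57*i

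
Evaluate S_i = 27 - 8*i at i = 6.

S_6 = 27 + -8*6 = 27 + -48 = -21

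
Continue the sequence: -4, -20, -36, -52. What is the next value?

Differences: -20 - -4 = -16
This is an arithmetic sequence with common difference d = -16.
Next term = -52 + -16 = -68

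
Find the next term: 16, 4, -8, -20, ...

Differences: 4 - 16 = -12
This is an arithmetic sequence with common difference d = -12.
Next term = -20 + -12 = -32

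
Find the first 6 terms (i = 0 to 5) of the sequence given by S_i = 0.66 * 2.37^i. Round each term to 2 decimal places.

This is a geometric sequence.
i=0: S_0 = 0.66 * 2.37^0 = 0.66
i=1: S_1 = 0.66 * 2.37^1 ≈ 1.56
i=2: S_2 = 0.66 * 2.37^2 ≈ 3.71
i=3: S_3 = 0.66 * 2.37^3 ≈ 8.79
i=4: S_4 = 0.66 * 2.37^4 ≈ 20.82
i=5: S_5 = 0.66 * 2.37^5 ≈ 49.35
The first 6 terms are: [0.66, 1.56, 3.71, 8.79, 20.82, 49.35]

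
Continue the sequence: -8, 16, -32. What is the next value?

Ratios: 16 / -8 = -2.0
This is a geometric sequence with common ratio r = -2.
Next term = -32 * -2 = 64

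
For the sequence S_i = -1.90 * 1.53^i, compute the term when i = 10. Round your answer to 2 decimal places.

S_10 = -1.9 * 1.53^10 ≈ -1.9 * 70.2934 ≈ -133.56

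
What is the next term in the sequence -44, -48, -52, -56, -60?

Differences: -48 - -44 = -4
This is an arithmetic sequence with common difference d = -4.
Next term = -60 + -4 = -64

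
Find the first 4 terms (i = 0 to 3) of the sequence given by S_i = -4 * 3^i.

This is a geometric sequence.
i=0: S_0 = -4 * 3^0 = -4
i=1: S_1 = -4 * 3^1 = -12
i=2: S_2 = -4 * 3^2 = -36
i=3: S_3 = -4 * 3^3 = -108
The first 4 terms are: [-4, -12, -36, -108]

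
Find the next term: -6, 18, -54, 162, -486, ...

Ratios: 18 / -6 = -3.0
This is a geometric sequence with common ratio r = -3.
Next term = -486 * -3 = 1458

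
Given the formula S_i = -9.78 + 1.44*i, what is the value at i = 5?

S_5 = -9.78 + 1.44*5 = -9.78 + 7.2 = -2.58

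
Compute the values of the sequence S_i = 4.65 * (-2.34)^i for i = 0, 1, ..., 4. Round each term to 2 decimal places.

This is a geometric sequence.
i=0: S_0 = 4.65 * (-2.34)^0 = 4.65
i=1: S_1 = 4.65 * (-2.34)^1 ≈ -10.88
i=2: S_2 = 4.65 * (-2.34)^2 ≈ 25.46
i=3: S_3 = 4.65 * (-2.34)^3 ≈ -59.58
i=4: S_4 = 4.65 * (-2.34)^4 ≈ 139.42
The first 5 terms are: [4.65, -10.88, 25.46, -59.58, 139.42]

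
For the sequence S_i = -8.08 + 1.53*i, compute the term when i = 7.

S_7 = -8.08 + 1.53*7 = -8.08 + 10.71 = 2.63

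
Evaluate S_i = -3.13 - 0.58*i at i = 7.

S_7 = -3.13 + -0.58*7 = -3.13 + -4.06 = -7.19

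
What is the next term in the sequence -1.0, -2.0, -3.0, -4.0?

Differences: -2.0 - -1.0 = -1.0
This is an arithmetic sequence with common difference d = -1.0.
Next term = -4.0 + -1.0 = -5.0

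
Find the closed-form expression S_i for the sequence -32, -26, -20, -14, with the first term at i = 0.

Check differences: -26 - -32 = 6
-20 - -26 = 6
Common difference d = 6.
First term a = -32.
Formula: S_i = -32 + 6*i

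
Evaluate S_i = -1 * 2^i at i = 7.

S_7 = -1 * 2^7 = -1 * 128 = -128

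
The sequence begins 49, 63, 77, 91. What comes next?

Differences: 63 - 49 = 14
This is an arithmetic sequence with common difference d = 14.
Next term = 91 + 14 = 105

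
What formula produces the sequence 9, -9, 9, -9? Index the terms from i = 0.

Check ratios: -9 / 9 = -1.0
Common ratio r = -1.
First term a = 9.
Formula: S_i = 9 * (-1)^i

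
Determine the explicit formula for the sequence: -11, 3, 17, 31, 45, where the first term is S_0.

Check differences: 3 - -11 = 14
17 - 3 = 14
Common difference d = 14.
First term a = -11.
Formula: S_i = -11 + 14*i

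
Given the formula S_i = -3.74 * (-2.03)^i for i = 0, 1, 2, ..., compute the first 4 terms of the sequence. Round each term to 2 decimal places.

This is a geometric sequence.
i=0: S_0 = -3.74 * (-2.03)^0 = -3.74
i=1: S_1 = -3.74 * (-2.03)^1 ≈ 7.59
i=2: S_2 = -3.74 * (-2.03)^2 ≈ -15.41
i=3: S_3 = -3.74 * (-2.03)^3 ≈ 31.29
The first 4 terms are: [-3.74, 7.59, -15.41, 31.29]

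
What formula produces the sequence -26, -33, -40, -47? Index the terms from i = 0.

Check differences: -33 - -26 = -7
-40 - -33 = -7
Common difference d = -7.
First term a = -26.
Formula: S_i = -26 - 7*i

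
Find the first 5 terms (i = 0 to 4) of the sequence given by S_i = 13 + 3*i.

This is an arithmetic sequence.
i=0: S_0 = 13 + 3*0 = 13
i=1: S_1 = 13 + 3*1 = 16
i=2: S_2 = 13 + 3*2 = 19
i=3: S_3 = 13 + 3*3 = 22
i=4: S_4 = 13 + 3*4 = 25
The first 5 terms are: [13, 16, 19, 22, 25]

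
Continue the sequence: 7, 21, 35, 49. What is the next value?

Differences: 21 - 7 = 14
This is an arithmetic sequence with common difference d = 14.
Next term = 49 + 14 = 63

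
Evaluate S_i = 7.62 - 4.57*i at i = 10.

S_10 = 7.62 + -4.57*10 = 7.62 + -45.7 = -38.08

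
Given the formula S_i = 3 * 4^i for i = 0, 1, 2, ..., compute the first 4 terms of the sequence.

This is a geometric sequence.
i=0: S_0 = 3 * 4^0 = 3
i=1: S_1 = 3 * 4^1 = 12
i=2: S_2 = 3 * 4^2 = 48
i=3: S_3 = 3 * 4^3 = 192
The first 4 terms are: [3, 12, 48, 192]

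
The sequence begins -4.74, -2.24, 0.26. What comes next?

Differences: -2.24 - -4.74 = 2.5
This is an arithmetic sequence with common difference d = 2.5.
Next term = 0.26 + 2.5 = 2.76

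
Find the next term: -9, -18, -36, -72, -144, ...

Ratios: -18 / -9 = 2.0
This is a geometric sequence with common ratio r = 2.
Next term = -144 * 2 = -288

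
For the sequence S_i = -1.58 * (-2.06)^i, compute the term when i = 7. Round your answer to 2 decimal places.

S_7 = -1.58 * (-2.06)^7 ≈ -1.58 * -157.4239 ≈ 248.73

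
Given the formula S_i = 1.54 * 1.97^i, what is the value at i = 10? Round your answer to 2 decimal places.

S_10 = 1.54 * 1.97^10 ≈ 1.54 * 880.364 ≈ 1355.76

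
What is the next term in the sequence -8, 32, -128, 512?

Ratios: 32 / -8 = -4.0
This is a geometric sequence with common ratio r = -4.
Next term = 512 * -4 = -2048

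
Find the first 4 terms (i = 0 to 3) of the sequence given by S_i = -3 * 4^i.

This is a geometric sequence.
i=0: S_0 = -3 * 4^0 = -3
i=1: S_1 = -3 * 4^1 = -12
i=2: S_2 = -3 * 4^2 = -48
i=3: S_3 = -3 * 4^3 = -192
The first 4 terms are: [-3, -12, -48, -192]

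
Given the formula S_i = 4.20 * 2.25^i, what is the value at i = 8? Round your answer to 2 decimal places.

S_8 = 4.2 * 2.25^8 ≈ 4.2 * 656.8408 ≈ 2758.73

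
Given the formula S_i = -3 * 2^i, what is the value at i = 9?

S_9 = -3 * 2^9 = -3 * 512 = -1536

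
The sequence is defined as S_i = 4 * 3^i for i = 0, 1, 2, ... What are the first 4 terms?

This is a geometric sequence.
i=0: S_0 = 4 * 3^0 = 4
i=1: S_1 = 4 * 3^1 = 12
i=2: S_2 = 4 * 3^2 = 36
i=3: S_3 = 4 * 3^3 = 108
The first 4 terms are: [4, 12, 36, 108]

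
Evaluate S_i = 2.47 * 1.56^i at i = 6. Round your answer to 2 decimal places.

S_6 = 2.47 * 1.56^6 ≈ 2.47 * 14.4128 ≈ 35.6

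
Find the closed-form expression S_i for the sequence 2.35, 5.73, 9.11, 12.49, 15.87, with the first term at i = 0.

Check differences: 5.73 - 2.35 = 3.38
9.11 - 5.73 = 3.38
Common difference d = 3.38.
First term a = 2.35.
Formula: S_i = 2.35 + 3.38*i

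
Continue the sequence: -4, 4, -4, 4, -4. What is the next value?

Ratios: 4 / -4 = -1.0
This is a geometric sequence with common ratio r = -1.
Next term = -4 * -1 = 4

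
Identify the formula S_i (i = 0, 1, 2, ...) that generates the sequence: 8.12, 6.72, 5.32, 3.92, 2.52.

Check differences: 6.72 - 8.12 = -1.4
5.32 - 6.72 = -1.4
Common difference d = -1.4.
First term a = 8.12.
Formula: S_i = 8.12 - 1.40*i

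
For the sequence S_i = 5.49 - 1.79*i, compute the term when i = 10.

S_10 = 5.49 + -1.79*10 = 5.49 + -17.9 = -12.41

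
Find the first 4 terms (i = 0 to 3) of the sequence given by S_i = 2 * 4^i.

This is a geometric sequence.
i=0: S_0 = 2 * 4^0 = 2
i=1: S_1 = 2 * 4^1 = 8
i=2: S_2 = 2 * 4^2 = 32
i=3: S_3 = 2 * 4^3 = 128
The first 4 terms are: [2, 8, 32, 128]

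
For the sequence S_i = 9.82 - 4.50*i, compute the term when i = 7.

S_7 = 9.82 + -4.5*7 = 9.82 + -31.5 = -21.68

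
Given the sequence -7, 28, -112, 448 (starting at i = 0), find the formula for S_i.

Check ratios: 28 / -7 = -4.0
Common ratio r = -4.
First term a = -7.
Formula: S_i = -7 * (-4)^i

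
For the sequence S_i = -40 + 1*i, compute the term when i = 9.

S_9 = -40 + 1*9 = -40 + 9 = -31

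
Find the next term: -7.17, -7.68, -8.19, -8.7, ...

Differences: -7.68 - -7.17 = -0.51
This is an arithmetic sequence with common difference d = -0.51.
Next term = -8.7 + -0.51 = -9.21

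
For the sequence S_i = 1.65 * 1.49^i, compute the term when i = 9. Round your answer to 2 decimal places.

S_9 = 1.65 * 1.49^9 ≈ 1.65 * 36.1973 ≈ 59.73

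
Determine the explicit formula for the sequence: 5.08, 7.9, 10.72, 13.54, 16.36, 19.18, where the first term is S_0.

Check differences: 7.9 - 5.08 = 2.82
10.72 - 7.9 = 2.82
Common difference d = 2.82.
First term a = 5.08.
Formula: S_i = 5.08 + 2.82*i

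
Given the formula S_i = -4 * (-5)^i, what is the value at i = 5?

S_5 = -4 * (-5)^5 = -4 * -3125 = 12500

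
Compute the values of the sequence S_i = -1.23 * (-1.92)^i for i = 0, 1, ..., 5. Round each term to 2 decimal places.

This is a geometric sequence.
i=0: S_0 = -1.23 * (-1.92)^0 = -1.23
i=1: S_1 = -1.23 * (-1.92)^1 ≈ 2.36
i=2: S_2 = -1.23 * (-1.92)^2 ≈ -4.53
i=3: S_3 = -1.23 * (-1.92)^3 ≈ 8.71
i=4: S_4 = -1.23 * (-1.92)^4 ≈ -16.72
i=5: S_5 = -1.23 * (-1.92)^5 ≈ 32.09
The first 6 terms are: [-1.23, 2.36, -4.53, 8.71, -16.72, 32.09]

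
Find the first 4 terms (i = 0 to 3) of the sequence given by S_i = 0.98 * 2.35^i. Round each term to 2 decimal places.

This is a geometric sequence.
i=0: S_0 = 0.98 * 2.35^0 = 0.98
i=1: S_1 = 0.98 * 2.35^1 ≈ 2.3
i=2: S_2 = 0.98 * 2.35^2 ≈ 5.41
i=3: S_3 = 0.98 * 2.35^3 ≈ 12.72
The first 4 terms are: [0.98, 2.3, 5.41, 12.72]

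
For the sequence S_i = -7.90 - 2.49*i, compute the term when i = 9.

S_9 = -7.9 + -2.49*9 = -7.9 + -22.41 = -30.31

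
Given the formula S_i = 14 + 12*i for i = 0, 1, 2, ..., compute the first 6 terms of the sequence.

This is an arithmetic sequence.
i=0: S_0 = 14 + 12*0 = 14
i=1: S_1 = 14 + 12*1 = 26
i=2: S_2 = 14 + 12*2 = 38
i=3: S_3 = 14 + 12*3 = 50
i=4: S_4 = 14 + 12*4 = 62
i=5: S_5 = 14 + 12*5 = 74
The first 6 terms are: [14, 26, 38, 50, 62, 74]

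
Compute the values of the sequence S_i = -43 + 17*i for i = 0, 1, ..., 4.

This is an arithmetic sequence.
i=0: S_0 = -43 + 17*0 = -43
i=1: S_1 = -43 + 17*1 = -26
i=2: S_2 = -43 + 17*2 = -9
i=3: S_3 = -43 + 17*3 = 8
i=4: S_4 = -43 + 17*4 = 25
The first 5 terms are: [-43, -26, -9, 8, 25]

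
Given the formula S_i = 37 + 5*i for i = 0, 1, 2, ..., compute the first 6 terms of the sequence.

This is an arithmetic sequence.
i=0: S_0 = 37 + 5*0 = 37
i=1: S_1 = 37 + 5*1 = 42
i=2: S_2 = 37 + 5*2 = 47
i=3: S_3 = 37 + 5*3 = 52
i=4: S_4 = 37 + 5*4 = 57
i=5: S_5 = 37 + 5*5 = 62
The first 6 terms are: [37, 42, 47, 52, 57, 62]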